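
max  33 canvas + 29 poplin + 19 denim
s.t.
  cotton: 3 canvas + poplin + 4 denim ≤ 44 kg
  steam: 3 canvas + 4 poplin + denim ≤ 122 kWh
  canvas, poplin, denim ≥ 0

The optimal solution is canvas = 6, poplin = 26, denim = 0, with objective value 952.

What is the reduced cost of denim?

-7

Both cotton and steam are binding at x*.
Dual feasibility on the basic columns requires 3·y_cotton + 3·y_steam = 33, 1·y_cotton + 4·y_steam = 29.
→ y_cotton = 5 and y_steam = 6.
Reduced cost of denim: c₃ − yᵀa₃ = 19 − (5·4 + 6·1) = 19 − 26 = -7.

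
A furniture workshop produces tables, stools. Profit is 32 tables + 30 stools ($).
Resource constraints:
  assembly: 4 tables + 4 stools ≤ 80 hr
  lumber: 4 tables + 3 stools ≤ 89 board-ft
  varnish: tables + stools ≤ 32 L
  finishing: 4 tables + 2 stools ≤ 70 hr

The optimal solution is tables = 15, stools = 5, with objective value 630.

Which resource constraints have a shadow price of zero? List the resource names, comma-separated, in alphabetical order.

assembly: 80/80 (binding)
lumber: 75/89 (slack 14)
varnish: 20/32 (slack 12)
finishing: 70/70 (binding)
By complementary slackness, a constraint with positive slack has shadow price 0 → lumber, varnish.

lumber, varnish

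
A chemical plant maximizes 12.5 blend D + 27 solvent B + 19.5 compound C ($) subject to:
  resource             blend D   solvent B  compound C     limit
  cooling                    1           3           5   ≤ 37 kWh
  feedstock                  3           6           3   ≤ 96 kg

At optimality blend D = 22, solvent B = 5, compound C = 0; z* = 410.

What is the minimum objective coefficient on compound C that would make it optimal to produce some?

20.5

Check each constraint at x*: cooling 37/37 (tight); feedstock 96/96 (tight).
From A_Bᵀ y = c: 1·y_cooling + 3·y_feedstock = 12.5; 3·y_cooling + 6·y_feedstock = 27.
→ y_cooling = 2 and y_feedstock = 3.5.
compound C enters the basis when its profit ≥ yᵀa₃ = 2·5 + 3.5·3 = 20.5.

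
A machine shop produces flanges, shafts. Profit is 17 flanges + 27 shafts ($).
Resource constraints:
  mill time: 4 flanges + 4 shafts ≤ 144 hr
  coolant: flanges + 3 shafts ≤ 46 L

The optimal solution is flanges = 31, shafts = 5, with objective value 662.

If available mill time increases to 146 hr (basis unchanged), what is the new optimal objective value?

Both mill time and coolant are binding at x*.
Dual feasibility on the basic columns requires 4·y_mill time + 1·y_coolant = 17, 4·y_mill time + 3·y_coolant = 27.
Solving: y_mill time = 3, y_coolant = 5.
Δz = y_mill time·Δb = 3 × (2) = 6, so new z* = 662 + 6 = 668.

668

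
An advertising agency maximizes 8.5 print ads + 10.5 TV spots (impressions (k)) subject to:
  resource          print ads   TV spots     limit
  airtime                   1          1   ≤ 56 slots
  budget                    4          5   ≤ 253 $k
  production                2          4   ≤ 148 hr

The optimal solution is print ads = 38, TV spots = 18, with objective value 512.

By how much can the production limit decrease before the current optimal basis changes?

36

Binding constraints: airtime, production. The basis is B = [[1,1],[2,4]] with det 2.
Per unit decrease in production, x* moves by d = (0.5, -0.5).
The basis stays optimal until TV spots reaches 0; allowable decrease = 36 hr.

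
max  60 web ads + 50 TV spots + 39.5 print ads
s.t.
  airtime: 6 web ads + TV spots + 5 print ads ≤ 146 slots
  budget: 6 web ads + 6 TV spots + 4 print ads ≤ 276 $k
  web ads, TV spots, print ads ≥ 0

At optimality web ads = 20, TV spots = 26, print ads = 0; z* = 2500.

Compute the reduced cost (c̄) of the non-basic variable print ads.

-2.5

At the optimum: airtime uses 146 of 146 (binding); budget uses 276 of 276 (binding).
Dual feasibility on the basic columns requires 6·y_airtime + 6·y_budget = 60, 1·y_airtime + 6·y_budget = 50.
Solving: y_airtime = 2, y_budget = 8.
Reduced cost of print ads: c₃ − yᵀa₃ = 39.5 − (2·5 + 8·4) = 39.5 − 42 = -2.5.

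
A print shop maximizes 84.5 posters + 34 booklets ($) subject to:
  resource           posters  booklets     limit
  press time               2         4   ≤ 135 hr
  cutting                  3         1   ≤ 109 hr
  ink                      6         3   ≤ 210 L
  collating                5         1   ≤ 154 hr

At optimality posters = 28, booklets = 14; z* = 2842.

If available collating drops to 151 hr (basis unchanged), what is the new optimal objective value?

Check each constraint at x*: press time 112/135 (slack 23); cutting 98/109 (slack 11); ink 210/210 (tight); collating 154/154 (tight).
Slack constraints have shadow price 0 (complementary slackness).
The binding rows give the dual system: 6·y_ink + 5·y_collating = 84.5 and 3·y_ink + 1·y_collating = 34.
Solving: y_ink = 9.5, y_collating = 5.5.
Δz = y_collating·Δb = 5.5 × (-3) = -16.5, so new z* = 2842 − 16.5 = 2825.5.

2825.5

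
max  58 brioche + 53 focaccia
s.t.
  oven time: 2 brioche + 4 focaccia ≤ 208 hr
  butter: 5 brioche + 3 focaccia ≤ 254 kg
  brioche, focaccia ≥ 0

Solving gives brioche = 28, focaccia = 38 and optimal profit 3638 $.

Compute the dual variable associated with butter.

Both oven time and butter are binding at x*.
From A_Bᵀ y = c: 2·y_oven time + 5·y_butter = 58; 4·y_oven time + 3·y_butter = 53.
Solving: y_oven time = 6.5, y_butter = 9.
Shadow price of butter = 9.

9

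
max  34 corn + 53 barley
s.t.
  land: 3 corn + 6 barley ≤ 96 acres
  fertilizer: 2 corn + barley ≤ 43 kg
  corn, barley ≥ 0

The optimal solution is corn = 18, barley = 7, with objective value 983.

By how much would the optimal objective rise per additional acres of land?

8

Check each constraint at x*: land 96/96 (tight); fertilizer 43/43 (tight).
The binding rows give the dual system: 3·y_land + 2·y_fertilizer = 34 and 6·y_land + 1·y_fertilizer = 53.
Solving: y_land = 8, y_fertilizer = 5.
Shadow price of land = 8.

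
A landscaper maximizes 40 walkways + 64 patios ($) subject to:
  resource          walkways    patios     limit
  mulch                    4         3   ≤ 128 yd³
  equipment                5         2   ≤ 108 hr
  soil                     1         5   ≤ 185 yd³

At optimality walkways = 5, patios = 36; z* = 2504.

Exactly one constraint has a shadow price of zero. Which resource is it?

mulch: 128/128 (binding)
equipment: 97/108 (slack 11)
soil: 185/185 (binding)
By complementary slackness, a constraint with positive slack has shadow price 0 → equipment.

equipment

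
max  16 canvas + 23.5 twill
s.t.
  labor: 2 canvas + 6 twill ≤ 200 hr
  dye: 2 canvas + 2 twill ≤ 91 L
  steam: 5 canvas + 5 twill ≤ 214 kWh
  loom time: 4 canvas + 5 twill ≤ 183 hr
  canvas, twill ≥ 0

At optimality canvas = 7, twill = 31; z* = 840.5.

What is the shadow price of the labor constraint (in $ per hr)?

1

Check each constraint at x*: labor 200/200 (tight); dye 76/91 (slack 15); steam 190/214 (slack 24); loom time 183/183 (tight).
Since dye, steam are not tight, their duals are 0.
From A_Bᵀ y = c: 2·y_labor + 4·y_loom time = 16; 6·y_labor + 5·y_loom time = 23.5.
→ y_labor = 1 and y_loom time = 3.5.
Shadow price of labor = 1.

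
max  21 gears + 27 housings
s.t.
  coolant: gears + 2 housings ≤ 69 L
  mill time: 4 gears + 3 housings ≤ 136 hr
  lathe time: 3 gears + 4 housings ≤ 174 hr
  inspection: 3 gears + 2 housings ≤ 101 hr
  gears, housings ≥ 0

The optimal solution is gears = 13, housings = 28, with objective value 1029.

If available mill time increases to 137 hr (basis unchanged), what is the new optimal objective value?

At the optimum: coolant uses 69 of 69 (binding); mill time uses 136 of 136 (binding); lathe time uses 151 of 174 (slack = 23); inspection uses 95 of 101 (slack = 6).
Since lathe time, inspection are not tight, their duals are 0.
Dual feasibility on the basic columns requires 1·y_coolant + 4·y_mill time = 21, 2·y_coolant + 3·y_mill time = 27.
This yields shadow prices y_coolant = 9, y_mill time = 3.
Δz = y_mill time·Δb = 3 × (1) = 3, so new z* = 1029 + 3 = 1032.

1032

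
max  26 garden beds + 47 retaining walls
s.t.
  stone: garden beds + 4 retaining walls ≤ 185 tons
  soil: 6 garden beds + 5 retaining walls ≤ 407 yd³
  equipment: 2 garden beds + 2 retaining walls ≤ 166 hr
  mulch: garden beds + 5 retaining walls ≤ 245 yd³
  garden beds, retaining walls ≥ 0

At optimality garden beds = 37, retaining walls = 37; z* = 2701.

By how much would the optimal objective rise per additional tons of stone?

8

Binding: stone and soil. Non-binding: equipment (18 unused), mulch (23 unused).
By complementary slackness, y = 0 for the non-binding constraints.
The binding rows give the dual system: 1·y_stone + 6·y_soil = 26 and 4·y_stone + 5·y_soil = 47.
Solving: y_stone = 8, y_soil = 3.
Shadow price of stone = 8.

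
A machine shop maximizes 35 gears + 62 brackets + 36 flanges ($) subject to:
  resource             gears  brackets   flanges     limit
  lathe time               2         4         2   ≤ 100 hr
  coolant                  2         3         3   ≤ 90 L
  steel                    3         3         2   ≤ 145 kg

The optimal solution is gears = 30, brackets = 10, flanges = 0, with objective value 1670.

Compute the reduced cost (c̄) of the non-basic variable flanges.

-7

Check each constraint at x*: lathe time 100/100 (tight); coolant 90/90 (tight); steel 120/145 (slack 25).
Slack constraints have shadow price 0 (complementary slackness).
The binding rows give the dual system: 2·y_lathe time + 2·y_coolant = 35 and 4·y_lathe time + 3·y_coolant = 62.
This yields shadow prices y_lathe time = 9.5, y_coolant = 8.
Reduced cost of flanges: c₃ − yᵀa₃ = 36 − (9.5·2 + 8·3) = 36 − 43 = -7.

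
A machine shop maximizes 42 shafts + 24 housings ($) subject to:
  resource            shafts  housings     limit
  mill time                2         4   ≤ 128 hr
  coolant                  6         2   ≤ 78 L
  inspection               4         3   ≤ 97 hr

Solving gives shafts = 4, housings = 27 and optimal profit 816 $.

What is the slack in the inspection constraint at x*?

inspection used = 4·4 + 3·27 = 97; slack = 97 − 97 = 0.

0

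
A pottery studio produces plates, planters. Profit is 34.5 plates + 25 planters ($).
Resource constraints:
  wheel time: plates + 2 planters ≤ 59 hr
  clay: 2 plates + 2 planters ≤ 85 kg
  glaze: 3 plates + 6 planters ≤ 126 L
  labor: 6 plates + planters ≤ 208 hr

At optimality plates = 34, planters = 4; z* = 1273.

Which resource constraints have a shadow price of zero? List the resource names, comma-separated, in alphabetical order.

clay, wheel time

wheel time: 42/59 (slack 17)
clay: 76/85 (slack 9)
glaze: 126/126 (binding)
labor: 208/208 (binding)
By complementary slackness, a constraint with positive slack has shadow price 0 → clay, wheel time.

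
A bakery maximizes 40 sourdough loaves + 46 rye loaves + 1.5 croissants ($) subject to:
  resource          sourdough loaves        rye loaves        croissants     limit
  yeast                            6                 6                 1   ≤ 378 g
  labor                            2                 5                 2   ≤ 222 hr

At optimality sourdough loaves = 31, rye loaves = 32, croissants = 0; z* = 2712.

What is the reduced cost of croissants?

At the optimum: yeast uses 378 of 378 (binding); labor uses 222 of 222 (binding).
The binding rows give the dual system: 6·y_yeast + 2·y_labor = 40 and 6·y_yeast + 5·y_labor = 46.
This yields shadow prices y_yeast = 6, y_labor = 2.
Reduced cost of croissants: c₃ − yᵀa₃ = 1.5 − (6·1 + 2·2) = 1.5 − 10 = -8.5.

-8.5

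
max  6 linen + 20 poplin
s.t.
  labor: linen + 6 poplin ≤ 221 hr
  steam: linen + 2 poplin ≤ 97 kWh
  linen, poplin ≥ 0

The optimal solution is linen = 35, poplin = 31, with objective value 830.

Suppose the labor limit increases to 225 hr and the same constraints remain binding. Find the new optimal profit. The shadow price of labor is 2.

838

Δb = 4, so new z* = 830 + (2)·(4) = 830 + 8 = 838.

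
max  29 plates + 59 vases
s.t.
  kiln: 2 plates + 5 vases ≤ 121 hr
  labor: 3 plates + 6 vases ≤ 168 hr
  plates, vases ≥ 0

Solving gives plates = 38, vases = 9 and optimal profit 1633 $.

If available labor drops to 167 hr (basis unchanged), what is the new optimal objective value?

1624

Check each constraint at x*: kiln 121/121 (tight); labor 168/168 (tight).
Dual feasibility on the basic columns requires 2·y_kiln + 3·y_labor = 29, 5·y_kiln + 6·y_labor = 59.
This yields shadow prices y_kiln = 1, y_labor = 9.
Δz = y_labor·Δb = 9 × (-1) = -9, so new z* = 1633 − 9 = 1624.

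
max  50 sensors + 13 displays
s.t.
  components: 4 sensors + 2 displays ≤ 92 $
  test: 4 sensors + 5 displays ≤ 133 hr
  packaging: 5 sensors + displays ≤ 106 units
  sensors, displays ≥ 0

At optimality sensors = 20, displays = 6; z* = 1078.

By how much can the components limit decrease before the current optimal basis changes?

Binding constraints: components, packaging. The basis is B = [[4,2],[5,1]] with det -6.
Per unit decrease in components, x* moves by d = (0.1667, -0.8333).
The basis stays optimal until displays reaches 0; allowable decrease = 7.2 $.

7.2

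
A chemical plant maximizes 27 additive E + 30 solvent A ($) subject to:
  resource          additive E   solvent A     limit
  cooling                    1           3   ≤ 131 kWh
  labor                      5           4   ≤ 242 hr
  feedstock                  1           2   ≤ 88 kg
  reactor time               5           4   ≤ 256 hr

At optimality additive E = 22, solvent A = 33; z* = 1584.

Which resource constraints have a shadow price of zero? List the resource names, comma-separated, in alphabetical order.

cooling: 121/131 (slack 10)
labor: 242/242 (binding)
feedstock: 88/88 (binding)
reactor time: 242/256 (slack 14)
By complementary slackness, a constraint with positive slack has shadow price 0 → cooling, reactor time.

cooling, reactor time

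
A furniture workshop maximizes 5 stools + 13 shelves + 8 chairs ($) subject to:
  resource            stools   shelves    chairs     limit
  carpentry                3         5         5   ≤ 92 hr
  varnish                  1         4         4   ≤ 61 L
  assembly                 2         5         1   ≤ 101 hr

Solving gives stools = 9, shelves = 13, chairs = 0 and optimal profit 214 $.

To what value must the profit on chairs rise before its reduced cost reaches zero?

Check each constraint at x*: carpentry 92/92 (tight); varnish 61/61 (tight); assembly 83/101 (slack 18).
Since assembly is not tight, its dual is 0.
From A_Bᵀ y = c: 3·y_carpentry + 1·y_varnish = 5; 5·y_carpentry + 4·y_varnish = 13.
This yields shadow prices y_carpentry = 1, y_varnish = 2.
chairs enters the basis when its profit ≥ yᵀa₃ = 1·5 + 2·4 = 13.

13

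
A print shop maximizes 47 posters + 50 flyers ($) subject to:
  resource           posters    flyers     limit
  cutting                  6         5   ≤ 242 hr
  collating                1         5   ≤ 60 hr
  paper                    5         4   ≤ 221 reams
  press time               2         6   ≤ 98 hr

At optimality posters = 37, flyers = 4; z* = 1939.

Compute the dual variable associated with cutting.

At the optimum: cutting uses 242 of 242 (binding); collating uses 57 of 60 (slack = 3); paper uses 201 of 221 (slack = 20); press time uses 98 of 98 (binding).
Slack constraints have shadow price 0 (complementary slackness).
The binding rows give the dual system: 6·y_cutting + 2·y_press time = 47 and 5·y_cutting + 6·y_press time = 50.
Solving: y_cutting = 7, y_press time = 2.5.
Shadow price of cutting = 7.

7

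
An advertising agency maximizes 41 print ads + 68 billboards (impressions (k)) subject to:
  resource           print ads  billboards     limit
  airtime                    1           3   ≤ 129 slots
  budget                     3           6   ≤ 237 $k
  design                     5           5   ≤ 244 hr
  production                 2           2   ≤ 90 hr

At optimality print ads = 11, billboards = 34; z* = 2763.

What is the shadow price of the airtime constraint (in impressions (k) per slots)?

At the optimum: airtime uses 113 of 129 (slack = 16); budget uses 237 of 237 (binding); design uses 225 of 244 (slack = 19); production uses 90 of 90 (binding).
Since airtime, design are not tight, their duals are 0.
The binding rows give the dual system: 3·y_budget + 2·y_production = 41 and 6·y_budget + 2·y_production = 68.
→ y_budget = 9 and y_production = 7.
Shadow price of airtime = 0.

0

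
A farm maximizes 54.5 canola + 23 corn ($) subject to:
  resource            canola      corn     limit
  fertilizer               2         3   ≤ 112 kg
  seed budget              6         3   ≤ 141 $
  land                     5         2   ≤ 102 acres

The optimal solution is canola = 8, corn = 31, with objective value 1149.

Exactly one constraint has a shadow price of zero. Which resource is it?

fertilizer: 109/112 (slack 3)
seed budget: 141/141 (binding)
land: 102/102 (binding)
By complementary slackness, a constraint with positive slack has shadow price 0 → fertilizer.

fertilizer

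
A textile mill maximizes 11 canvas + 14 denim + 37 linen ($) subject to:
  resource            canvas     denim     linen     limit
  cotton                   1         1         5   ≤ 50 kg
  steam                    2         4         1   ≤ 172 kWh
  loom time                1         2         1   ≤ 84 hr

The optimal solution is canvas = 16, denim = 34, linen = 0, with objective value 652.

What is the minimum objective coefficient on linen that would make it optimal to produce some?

43

Binding: cotton and loom time. Non-binding: steam (4 unused).
Since steam is not tight, its dual is 0.
The binding rows give the dual system: 1·y_cotton + 1·y_loom time = 11 and 1·y_cotton + 2·y_loom time = 14.
This yields shadow prices y_cotton = 8, y_loom time = 3.
linen enters the basis when its profit ≥ yᵀa₃ = 8·5 + 3·1 = 43.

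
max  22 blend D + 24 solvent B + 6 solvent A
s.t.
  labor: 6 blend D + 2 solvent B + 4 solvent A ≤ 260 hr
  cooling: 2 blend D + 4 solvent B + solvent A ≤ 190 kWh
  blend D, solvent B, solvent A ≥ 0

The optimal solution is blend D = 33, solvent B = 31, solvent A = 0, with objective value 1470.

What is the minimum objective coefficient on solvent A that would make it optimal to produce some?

Check each constraint at x*: labor 260/260 (tight); cooling 190/190 (tight).
The binding rows give the dual system: 6·y_labor + 2·y_cooling = 22 and 2·y_labor + 4·y_cooling = 24.
→ y_labor = 2 and y_cooling = 5.
solvent A enters the basis when its profit ≥ yᵀa₃ = 2·4 + 5·1 = 13.

13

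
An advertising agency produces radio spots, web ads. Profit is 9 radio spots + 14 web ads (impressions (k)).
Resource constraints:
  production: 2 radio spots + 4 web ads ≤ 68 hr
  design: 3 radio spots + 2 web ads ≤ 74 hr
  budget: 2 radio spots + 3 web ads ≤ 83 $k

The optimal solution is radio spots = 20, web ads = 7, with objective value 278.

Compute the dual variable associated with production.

Binding: production and design. Non-binding: budget (22 unused).
By complementary slackness, y = 0 for the non-binding constraint.
The binding rows give the dual system: 2·y_production + 3·y_design = 9 and 4·y_production + 2·y_design = 14.
→ y_production = 3 and y_design = 1.
Shadow price of production = 3.

3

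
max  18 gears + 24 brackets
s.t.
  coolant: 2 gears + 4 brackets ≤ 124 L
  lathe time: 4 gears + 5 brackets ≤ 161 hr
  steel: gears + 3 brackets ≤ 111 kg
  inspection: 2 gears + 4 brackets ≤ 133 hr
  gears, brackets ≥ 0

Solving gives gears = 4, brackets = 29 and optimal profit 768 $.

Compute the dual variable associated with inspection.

At the optimum: coolant uses 124 of 124 (binding); lathe time uses 161 of 161 (binding); steel uses 91 of 111 (slack = 20); inspection uses 124 of 133 (slack = 9).
By complementary slackness, y = 0 for the non-binding constraints.
The binding rows give the dual system: 2·y_coolant + 4·y_lathe time = 18 and 4·y_coolant + 5·y_lathe time = 24.
Solving: y_coolant = 1, y_lathe time = 4.
Shadow price of inspection = 0.

0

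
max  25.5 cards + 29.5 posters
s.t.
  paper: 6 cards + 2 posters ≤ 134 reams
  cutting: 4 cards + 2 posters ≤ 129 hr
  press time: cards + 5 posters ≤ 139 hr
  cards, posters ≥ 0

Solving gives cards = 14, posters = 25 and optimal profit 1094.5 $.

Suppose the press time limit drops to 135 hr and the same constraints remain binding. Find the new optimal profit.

1076.5

Binding: paper and press time. Non-binding: cutting (23 unused).
By complementary slackness, y = 0 for the non-binding constraint.
The binding rows give the dual system: 6·y_paper + 1·y_press time = 25.5 and 2·y_paper + 5·y_press time = 29.5.
→ y_paper = 3.5 and y_press time = 4.5.
Δz = y_press time·Δb = 4.5 × (-4) = -18, so new z* = 1094.5 − 18 = 1076.5.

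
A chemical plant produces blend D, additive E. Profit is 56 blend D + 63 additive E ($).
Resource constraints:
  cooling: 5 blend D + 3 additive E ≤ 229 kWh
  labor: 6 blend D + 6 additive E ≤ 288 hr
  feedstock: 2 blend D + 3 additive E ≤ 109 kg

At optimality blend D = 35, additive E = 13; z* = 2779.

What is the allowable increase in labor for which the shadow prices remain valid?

10

Binding constraints: labor, feedstock. The basis is B = [[6,6],[2,3]] with det 6.
Per unit increase in labor, x* moves by d = (0.5, -0.3333).
The basis stays optimal until cooling becomes binding; allowable increase = 10 hr.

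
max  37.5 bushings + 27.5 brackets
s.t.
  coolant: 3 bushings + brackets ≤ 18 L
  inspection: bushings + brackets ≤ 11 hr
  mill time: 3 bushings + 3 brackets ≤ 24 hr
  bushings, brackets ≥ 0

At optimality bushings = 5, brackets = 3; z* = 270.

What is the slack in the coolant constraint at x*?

coolant used = 3·5 + 1·3 = 18; slack = 18 − 18 = 0.

0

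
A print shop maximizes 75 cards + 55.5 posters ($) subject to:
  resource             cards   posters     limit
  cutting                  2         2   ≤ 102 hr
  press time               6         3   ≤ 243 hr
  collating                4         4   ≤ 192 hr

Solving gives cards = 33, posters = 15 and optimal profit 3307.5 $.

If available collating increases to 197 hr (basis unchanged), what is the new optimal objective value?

Check each constraint at x*: cutting 96/102 (slack 6); press time 243/243 (tight); collating 192/192 (tight).
Slack constraints have shadow price 0 (complementary slackness).
Dual feasibility on the basic columns requires 6·y_press time + 4·y_collating = 75, 3·y_press time + 4·y_collating = 55.5.
This yields shadow prices y_press time = 6.5, y_collating = 9.
Δz = y_collating·Δb = 9 × (5) = 45, so new z* = 3307.5 + 45 = 3352.5.

3352.5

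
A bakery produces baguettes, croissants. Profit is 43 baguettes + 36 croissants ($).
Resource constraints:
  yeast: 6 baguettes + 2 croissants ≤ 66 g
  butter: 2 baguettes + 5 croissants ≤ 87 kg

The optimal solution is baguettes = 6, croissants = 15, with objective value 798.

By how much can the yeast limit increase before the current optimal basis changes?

Binding constraints: yeast, butter. The basis is B = [[6,2],[2,5]] with det 26.
Per unit increase in yeast, x* moves by d = (0.1923, -0.0769).
The basis stays optimal until croissants reaches 0; allowable increase = 195 g.

195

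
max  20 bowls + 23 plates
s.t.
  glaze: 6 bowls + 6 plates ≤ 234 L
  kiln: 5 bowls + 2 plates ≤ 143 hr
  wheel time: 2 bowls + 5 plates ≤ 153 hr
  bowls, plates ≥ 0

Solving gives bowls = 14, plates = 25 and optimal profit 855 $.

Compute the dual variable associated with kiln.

Binding: glaze and wheel time. Non-binding: kiln (23 unused).
By complementary slackness, y = 0 for the non-binding constraint.
From A_Bᵀ y = c: 6·y_glaze + 2·y_wheel time = 20; 6·y_glaze + 5·y_wheel time = 23.
→ y_glaze = 3 and y_wheel time = 1.
Shadow price of kiln = 0.

0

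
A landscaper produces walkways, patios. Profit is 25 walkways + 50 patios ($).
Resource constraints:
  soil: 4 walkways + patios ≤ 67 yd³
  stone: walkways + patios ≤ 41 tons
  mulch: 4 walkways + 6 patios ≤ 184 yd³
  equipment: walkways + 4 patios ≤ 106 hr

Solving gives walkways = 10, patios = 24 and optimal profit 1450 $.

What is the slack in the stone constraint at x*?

stone used = 1·10 + 1·24 = 34; slack = 41 − 34 = 7.

7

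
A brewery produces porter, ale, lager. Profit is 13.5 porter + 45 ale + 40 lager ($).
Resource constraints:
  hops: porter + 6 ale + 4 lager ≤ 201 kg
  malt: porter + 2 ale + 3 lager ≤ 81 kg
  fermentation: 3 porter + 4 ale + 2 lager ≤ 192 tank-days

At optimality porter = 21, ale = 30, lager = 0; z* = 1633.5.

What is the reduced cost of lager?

Check each constraint at x*: hops 201/201 (tight); malt 81/81 (tight); fermentation 183/192 (slack 9).
Slack constraints have shadow price 0 (complementary slackness).
The binding rows give the dual system: 1·y_hops + 1·y_malt = 13.5 and 6·y_hops + 2·y_malt = 45.
This yields shadow prices y_hops = 4.5, y_malt = 9.
Reduced cost of lager: c₃ − yᵀa₃ = 40 − (4.5·4 + 9·3) = 40 − 45 = -5.

-5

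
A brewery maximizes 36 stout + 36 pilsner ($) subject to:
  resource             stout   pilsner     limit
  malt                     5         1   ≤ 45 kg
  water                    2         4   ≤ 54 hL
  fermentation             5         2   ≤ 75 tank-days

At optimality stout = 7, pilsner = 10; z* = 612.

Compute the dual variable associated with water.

8

Check each constraint at x*: malt 45/45 (tight); water 54/54 (tight); fermentation 55/75 (slack 20).
Since fermentation is not tight, its dual is 0.
From A_Bᵀ y = c: 5·y_malt + 2·y_water = 36; 1·y_malt + 4·y_water = 36.
→ y_malt = 4 and y_water = 8.
Shadow price of water = 8.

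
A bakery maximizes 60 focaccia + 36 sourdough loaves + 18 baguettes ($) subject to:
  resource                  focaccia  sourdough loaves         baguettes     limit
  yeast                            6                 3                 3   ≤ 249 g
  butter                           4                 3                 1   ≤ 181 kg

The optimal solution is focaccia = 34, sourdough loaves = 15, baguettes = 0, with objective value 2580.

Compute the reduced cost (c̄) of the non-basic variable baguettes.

-6

At the optimum: yeast uses 249 of 249 (binding); butter uses 181 of 181 (binding).
From A_Bᵀ y = c: 6·y_yeast + 4·y_butter = 60; 3·y_yeast + 3·y_butter = 36.
→ y_yeast = 6 and y_butter = 6.
Reduced cost of baguettes: c₃ − yᵀa₃ = 18 − (6·3 + 6·1) = 18 − 24 = -6.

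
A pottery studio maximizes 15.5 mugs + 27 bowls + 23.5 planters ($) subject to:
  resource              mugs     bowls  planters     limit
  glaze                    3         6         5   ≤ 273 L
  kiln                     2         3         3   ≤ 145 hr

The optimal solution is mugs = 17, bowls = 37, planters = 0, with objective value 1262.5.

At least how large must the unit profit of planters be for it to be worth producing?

Check each constraint at x*: glaze 273/273 (tight); kiln 145/145 (tight).
The binding rows give the dual system: 3·y_glaze + 2·y_kiln = 15.5 and 6·y_glaze + 3·y_kiln = 27.
→ y_glaze = 2.5 and y_kiln = 4.
planters enters the basis when its profit ≥ yᵀa₃ = 2.5·5 + 4·3 = 24.5.

24.5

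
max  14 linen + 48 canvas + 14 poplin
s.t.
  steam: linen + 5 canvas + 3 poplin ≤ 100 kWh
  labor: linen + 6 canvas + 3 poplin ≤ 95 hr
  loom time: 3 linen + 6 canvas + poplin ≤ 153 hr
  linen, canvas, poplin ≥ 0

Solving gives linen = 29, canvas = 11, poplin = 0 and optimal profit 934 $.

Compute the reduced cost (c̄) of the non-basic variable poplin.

At the optimum: steam uses 84 of 100 (slack = 16); labor uses 95 of 95 (binding); loom time uses 153 of 153 (binding).
Slack constraints have shadow price 0 (complementary slackness).
Dual feasibility on the basic columns requires 1·y_labor + 3·y_loom time = 14, 6·y_labor + 6·y_loom time = 48.
→ y_labor = 5 and y_loom time = 3.
Reduced cost of poplin: c₃ − yᵀa₃ = 14 − (5·3 + 3·1) = 14 − 18 = -4.

-4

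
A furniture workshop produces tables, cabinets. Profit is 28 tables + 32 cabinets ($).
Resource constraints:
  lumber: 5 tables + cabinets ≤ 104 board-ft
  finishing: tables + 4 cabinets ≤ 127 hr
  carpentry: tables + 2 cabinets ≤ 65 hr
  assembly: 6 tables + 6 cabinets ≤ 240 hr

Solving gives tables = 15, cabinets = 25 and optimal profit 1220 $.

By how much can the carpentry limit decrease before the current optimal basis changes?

1

Binding constraints: carpentry, assembly. The basis is B = [[1,2],[6,6]] with det -6.
Per unit decrease in carpentry, x* moves by d = (1, -1).
The basis stays optimal until lumber becomes binding; allowable decrease = 1 hr.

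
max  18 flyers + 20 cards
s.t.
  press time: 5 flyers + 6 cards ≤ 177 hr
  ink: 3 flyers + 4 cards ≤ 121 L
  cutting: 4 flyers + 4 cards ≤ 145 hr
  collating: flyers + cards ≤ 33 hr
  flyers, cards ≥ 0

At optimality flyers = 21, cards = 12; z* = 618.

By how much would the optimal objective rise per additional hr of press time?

2

Binding: press time and collating. Non-binding: ink (10 unused), cutting (13 unused).
By complementary slackness, y = 0 for the non-binding constraints.
From A_Bᵀ y = c: 5·y_press time + 1·y_collating = 18; 6·y_press time + 1·y_collating = 20.
This yields shadow prices y_press time = 2, y_collating = 8.
Shadow price of press time = 2.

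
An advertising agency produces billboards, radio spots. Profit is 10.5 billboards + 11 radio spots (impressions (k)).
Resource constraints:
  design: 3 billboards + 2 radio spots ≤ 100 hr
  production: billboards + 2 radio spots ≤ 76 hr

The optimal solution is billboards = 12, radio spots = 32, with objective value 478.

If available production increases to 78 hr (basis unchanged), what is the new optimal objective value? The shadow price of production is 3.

Δb = 2, so new z* = 478 + (3)·(2) = 478 + 6 = 484.

484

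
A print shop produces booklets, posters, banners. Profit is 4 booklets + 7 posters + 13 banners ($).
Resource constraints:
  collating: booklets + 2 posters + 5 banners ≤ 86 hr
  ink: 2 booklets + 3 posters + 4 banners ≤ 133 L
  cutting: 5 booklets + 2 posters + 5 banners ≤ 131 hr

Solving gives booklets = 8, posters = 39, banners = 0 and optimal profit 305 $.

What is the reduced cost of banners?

-1

At the optimum: collating uses 86 of 86 (binding); ink uses 133 of 133 (binding); cutting uses 118 of 131 (slack = 13).
Since cutting is not tight, its dual is 0.
From A_Bᵀ y = c: 1·y_collating + 2·y_ink = 4; 2·y_collating + 3·y_ink = 7.
Solving: y_collating = 2, y_ink = 1.
Reduced cost of banners: c₃ − yᵀa₃ = 13 − (2·5 + 1·4) = 13 − 14 = -1.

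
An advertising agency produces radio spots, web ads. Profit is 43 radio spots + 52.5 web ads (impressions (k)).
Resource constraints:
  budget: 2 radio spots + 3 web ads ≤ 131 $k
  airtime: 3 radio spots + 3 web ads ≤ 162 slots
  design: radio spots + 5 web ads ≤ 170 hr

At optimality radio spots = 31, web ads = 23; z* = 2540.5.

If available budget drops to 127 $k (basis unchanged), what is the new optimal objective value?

Check each constraint at x*: budget 131/131 (tight); airtime 162/162 (tight); design 146/170 (slack 24).
Since design is not tight, its dual is 0.
The binding rows give the dual system: 2·y_budget + 3·y_airtime = 43 and 3·y_budget + 3·y_airtime = 52.5.
Solving: y_budget = 9.5, y_airtime = 8.
Δz = y_budget·Δb = 9.5 × (-4) = -38, so new z* = 2540.5 − 38 = 2502.5.

2502.5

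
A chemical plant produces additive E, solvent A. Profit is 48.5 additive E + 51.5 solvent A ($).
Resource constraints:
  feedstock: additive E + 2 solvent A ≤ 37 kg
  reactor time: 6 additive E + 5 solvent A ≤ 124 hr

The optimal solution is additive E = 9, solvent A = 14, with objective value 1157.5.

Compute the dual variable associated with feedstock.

Check each constraint at x*: feedstock 37/37 (tight); reactor time 124/124 (tight).
The binding rows give the dual system: 1·y_feedstock + 6·y_reactor time = 48.5 and 2·y_feedstock + 5·y_reactor time = 51.5.
This yields shadow prices y_feedstock = 9.5, y_reactor time = 6.5.
Shadow price of feedstock = 9.5.

9.5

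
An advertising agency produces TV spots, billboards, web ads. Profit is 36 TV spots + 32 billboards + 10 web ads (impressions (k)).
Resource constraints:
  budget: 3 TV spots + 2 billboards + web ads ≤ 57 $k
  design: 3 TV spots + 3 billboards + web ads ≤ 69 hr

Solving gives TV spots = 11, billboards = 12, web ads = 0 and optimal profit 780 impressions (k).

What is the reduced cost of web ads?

Both budget and design are binding at x*.
The binding rows give the dual system: 3·y_budget + 3·y_design = 36 and 2·y_budget + 3·y_design = 32.
→ y_budget = 4 and y_design = 8.
Reduced cost of web ads: c₃ − yᵀa₃ = 10 − (4·1 + 8·1) = 10 − 12 = -2.

-2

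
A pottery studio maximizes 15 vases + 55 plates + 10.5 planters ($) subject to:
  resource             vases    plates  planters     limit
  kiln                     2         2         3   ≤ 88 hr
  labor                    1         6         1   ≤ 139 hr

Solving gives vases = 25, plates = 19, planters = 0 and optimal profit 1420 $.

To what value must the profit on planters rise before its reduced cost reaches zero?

At the optimum: kiln uses 88 of 88 (binding); labor uses 139 of 139 (binding).
From A_Bᵀ y = c: 2·y_kiln + 1·y_labor = 15; 2·y_kiln + 6·y_labor = 55.
→ y_kiln = 3.5 and y_labor = 8.
planters enters the basis when its profit ≥ yᵀa₃ = 3.5·3 + 8·1 = 18.5.

18.5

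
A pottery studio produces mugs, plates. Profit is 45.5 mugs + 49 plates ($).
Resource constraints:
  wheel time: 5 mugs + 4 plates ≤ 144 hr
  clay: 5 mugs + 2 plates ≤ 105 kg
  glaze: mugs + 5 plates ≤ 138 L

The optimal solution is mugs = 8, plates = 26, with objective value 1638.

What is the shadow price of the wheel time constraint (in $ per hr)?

8.5

Check each constraint at x*: wheel time 144/144 (tight); clay 92/105 (slack 13); glaze 138/138 (tight).
By complementary slackness, y = 0 for the non-binding constraint.
From A_Bᵀ y = c: 5·y_wheel time + 1·y_glaze = 45.5; 4·y_wheel time + 5·y_glaze = 49.
This yields shadow prices y_wheel time = 8.5, y_glaze = 3.
Shadow price of wheel time = 8.5.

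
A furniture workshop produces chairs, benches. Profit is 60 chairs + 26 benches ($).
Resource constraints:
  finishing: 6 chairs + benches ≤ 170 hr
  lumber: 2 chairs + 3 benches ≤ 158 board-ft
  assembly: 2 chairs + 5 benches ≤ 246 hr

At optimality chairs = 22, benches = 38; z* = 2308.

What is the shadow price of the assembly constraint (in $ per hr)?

At the optimum: finishing uses 170 of 170 (binding); lumber uses 158 of 158 (binding); assembly uses 234 of 246 (slack = 12).
Slack constraints have shadow price 0 (complementary slackness).
Dual feasibility on the basic columns requires 6·y_finishing + 2·y_lumber = 60, 1·y_finishing + 3·y_lumber = 26.
This yields shadow prices y_finishing = 8, y_lumber = 6.
Shadow price of assembly = 0.

0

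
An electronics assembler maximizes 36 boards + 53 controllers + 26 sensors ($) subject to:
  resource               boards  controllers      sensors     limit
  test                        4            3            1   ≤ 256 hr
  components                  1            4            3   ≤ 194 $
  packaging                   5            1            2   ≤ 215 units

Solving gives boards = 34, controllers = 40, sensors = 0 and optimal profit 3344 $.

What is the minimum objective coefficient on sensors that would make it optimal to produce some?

31

Binding: test and components. Non-binding: packaging (5 unused).
By complementary slackness, y = 0 for the non-binding constraint.
From A_Bᵀ y = c: 4·y_test + 1·y_components = 36; 3·y_test + 4·y_components = 53.
Solving: y_test = 7, y_components = 8.
sensors enters the basis when its profit ≥ yᵀa₃ = 7·1 + 8·3 = 31.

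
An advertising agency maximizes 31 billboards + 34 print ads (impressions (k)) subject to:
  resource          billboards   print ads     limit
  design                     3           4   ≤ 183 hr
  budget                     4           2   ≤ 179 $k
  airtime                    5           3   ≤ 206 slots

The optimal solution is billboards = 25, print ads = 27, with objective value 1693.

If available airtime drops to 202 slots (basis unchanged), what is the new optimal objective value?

Binding: design and airtime. Non-binding: budget (25 unused).
Since budget is not tight, its dual is 0.
Dual feasibility on the basic columns requires 3·y_design + 5·y_airtime = 31, 4·y_design + 3·y_airtime = 34.
This yields shadow prices y_design = 7, y_airtime = 2.
Δz = y_airtime·Δb = 2 × (-4) = -8, so new z* = 1693 − 8 = 1685.

1685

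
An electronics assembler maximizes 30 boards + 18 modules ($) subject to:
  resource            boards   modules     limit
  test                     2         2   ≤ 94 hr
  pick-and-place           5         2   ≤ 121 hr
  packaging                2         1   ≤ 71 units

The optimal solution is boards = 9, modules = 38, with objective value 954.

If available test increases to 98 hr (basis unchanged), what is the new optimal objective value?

974

At the optimum: test uses 94 of 94 (binding); pick-and-place uses 121 of 121 (binding); packaging uses 56 of 71 (slack = 15).
Since packaging is not tight, its dual is 0.
From A_Bᵀ y = c: 2·y_test + 5·y_pick-and-place = 30; 2·y_test + 2·y_pick-and-place = 18.
This yields shadow prices y_test = 5, y_pick-and-place = 4.
Δz = y_test·Δb = 5 × (4) = 20, so new z* = 954 + 20 = 974.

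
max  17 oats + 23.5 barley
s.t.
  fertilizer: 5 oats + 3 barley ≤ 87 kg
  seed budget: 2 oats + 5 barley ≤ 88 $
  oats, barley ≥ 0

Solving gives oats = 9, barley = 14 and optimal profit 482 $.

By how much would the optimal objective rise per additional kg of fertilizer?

At the optimum: fertilizer uses 87 of 87 (binding); seed budget uses 88 of 88 (binding).
Dual feasibility on the basic columns requires 5·y_fertilizer + 2·y_seed budget = 17, 3·y_fertilizer + 5·y_seed budget = 23.5.
Solving: y_fertilizer = 2, y_seed budget = 3.5.
Shadow price of fertilizer = 2.

2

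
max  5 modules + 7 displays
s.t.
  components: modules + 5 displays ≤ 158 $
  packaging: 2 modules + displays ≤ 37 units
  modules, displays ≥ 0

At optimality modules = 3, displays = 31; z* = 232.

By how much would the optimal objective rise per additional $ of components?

1

Both components and packaging are binding at x*.
From A_Bᵀ y = c: 1·y_components + 2·y_packaging = 5; 5·y_components + 1·y_packaging = 7.
Solving: y_components = 1, y_packaging = 2.
Shadow price of components = 1.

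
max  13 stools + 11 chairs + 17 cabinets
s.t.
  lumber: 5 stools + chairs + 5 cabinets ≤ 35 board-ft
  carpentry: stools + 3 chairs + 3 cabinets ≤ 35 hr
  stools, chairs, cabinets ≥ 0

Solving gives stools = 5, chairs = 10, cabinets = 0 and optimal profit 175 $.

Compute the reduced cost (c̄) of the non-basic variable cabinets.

Check each constraint at x*: lumber 35/35 (tight); carpentry 35/35 (tight).
The binding rows give the dual system: 5·y_lumber + 1·y_carpentry = 13 and 1·y_lumber + 3·y_carpentry = 11.
Solving: y_lumber = 2, y_carpentry = 3.
Reduced cost of cabinets: c₃ − yᵀa₃ = 17 − (2·5 + 3·3) = 17 − 19 = -2.

-2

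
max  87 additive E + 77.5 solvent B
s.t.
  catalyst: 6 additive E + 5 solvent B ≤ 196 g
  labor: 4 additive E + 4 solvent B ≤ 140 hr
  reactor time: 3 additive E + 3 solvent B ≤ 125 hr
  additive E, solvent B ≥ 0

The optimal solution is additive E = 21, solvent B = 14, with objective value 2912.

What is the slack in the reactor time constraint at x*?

reactor time used = 3·21 + 3·14 = 105; slack = 125 − 105 = 20.

20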